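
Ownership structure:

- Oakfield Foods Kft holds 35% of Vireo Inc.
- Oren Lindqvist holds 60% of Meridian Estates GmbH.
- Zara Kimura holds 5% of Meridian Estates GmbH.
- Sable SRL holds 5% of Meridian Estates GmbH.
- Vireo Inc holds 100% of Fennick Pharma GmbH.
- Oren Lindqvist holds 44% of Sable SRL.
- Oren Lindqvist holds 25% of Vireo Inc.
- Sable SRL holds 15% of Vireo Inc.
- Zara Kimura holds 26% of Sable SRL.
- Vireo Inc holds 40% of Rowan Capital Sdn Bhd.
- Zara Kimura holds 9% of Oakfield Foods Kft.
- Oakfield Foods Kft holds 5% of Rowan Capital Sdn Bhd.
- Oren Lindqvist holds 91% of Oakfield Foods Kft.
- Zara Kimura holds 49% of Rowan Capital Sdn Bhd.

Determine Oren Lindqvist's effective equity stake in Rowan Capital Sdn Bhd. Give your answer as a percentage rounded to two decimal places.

29.93%

Oren reaches Rowan along 4 paths.
Via Sable → Vireo: 44% × 15% × 40% = 2.64%.
Via Vireo: 25% × 40% = 10%.
Via Oakfield → Vireo: 91% × 35% × 40% = 12.74%.
Via Oakfield: 91% × 5% = 4.55%.
Total: 2.64% + 10% + 12.74% + 4.55% = 29.93%.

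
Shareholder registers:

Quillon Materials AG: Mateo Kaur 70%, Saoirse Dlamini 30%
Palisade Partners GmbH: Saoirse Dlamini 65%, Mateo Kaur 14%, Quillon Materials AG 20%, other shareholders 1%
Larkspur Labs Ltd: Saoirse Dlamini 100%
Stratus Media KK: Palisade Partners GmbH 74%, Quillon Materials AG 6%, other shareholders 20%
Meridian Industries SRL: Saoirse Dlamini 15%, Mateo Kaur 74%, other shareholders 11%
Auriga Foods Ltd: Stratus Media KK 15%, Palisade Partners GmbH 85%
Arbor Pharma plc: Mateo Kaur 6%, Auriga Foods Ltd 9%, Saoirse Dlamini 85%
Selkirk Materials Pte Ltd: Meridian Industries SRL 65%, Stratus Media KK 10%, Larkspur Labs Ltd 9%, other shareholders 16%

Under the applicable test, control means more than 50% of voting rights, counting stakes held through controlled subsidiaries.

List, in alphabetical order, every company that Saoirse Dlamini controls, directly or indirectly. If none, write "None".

Arbor Pharma plc, Auriga Foods Ltd, Larkspur Labs Ltd, Palisade Partners GmbH, Stratus Media KK

Saoirse holds 65% of Palisade, so Saoirse controls Palisade.
Saoirse holds 100% of Larkspur, so Saoirse controls Larkspur.
Palisade holds 74% of Stratus, so Saoirse controls Stratus.
Stratus and Palisade together hold 15% + 85% = 100% of Auriga, so Saoirse controls Auriga.
Auriga and Saoirse together hold 9% + 85% = 94% of Arbor, so Saoirse controls Arbor.
No other company's threshold is met.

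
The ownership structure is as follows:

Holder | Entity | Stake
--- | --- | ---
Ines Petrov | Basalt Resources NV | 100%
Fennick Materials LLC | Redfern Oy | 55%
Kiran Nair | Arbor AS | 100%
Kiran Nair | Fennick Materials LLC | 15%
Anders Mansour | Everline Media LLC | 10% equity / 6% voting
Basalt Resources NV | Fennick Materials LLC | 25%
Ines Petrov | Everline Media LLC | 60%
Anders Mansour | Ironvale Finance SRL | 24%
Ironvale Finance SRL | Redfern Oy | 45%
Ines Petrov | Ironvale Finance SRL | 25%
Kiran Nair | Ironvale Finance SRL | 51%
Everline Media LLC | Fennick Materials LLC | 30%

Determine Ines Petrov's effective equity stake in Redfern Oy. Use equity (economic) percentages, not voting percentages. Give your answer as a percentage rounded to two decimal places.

34.90%

Ines reaches Redfern along 3 paths.
Via Ironvale: 25% × 45% = 11.25%.
Via Everline → Fennick: 60% × 30% × 55% = 9.9%.
Via Basalt → Fennick: 100% × 25% × 55% = 13.75%.
Total: 11.25% + 9.9% + 13.75% = 34.9%.
Rounded: 34.90%.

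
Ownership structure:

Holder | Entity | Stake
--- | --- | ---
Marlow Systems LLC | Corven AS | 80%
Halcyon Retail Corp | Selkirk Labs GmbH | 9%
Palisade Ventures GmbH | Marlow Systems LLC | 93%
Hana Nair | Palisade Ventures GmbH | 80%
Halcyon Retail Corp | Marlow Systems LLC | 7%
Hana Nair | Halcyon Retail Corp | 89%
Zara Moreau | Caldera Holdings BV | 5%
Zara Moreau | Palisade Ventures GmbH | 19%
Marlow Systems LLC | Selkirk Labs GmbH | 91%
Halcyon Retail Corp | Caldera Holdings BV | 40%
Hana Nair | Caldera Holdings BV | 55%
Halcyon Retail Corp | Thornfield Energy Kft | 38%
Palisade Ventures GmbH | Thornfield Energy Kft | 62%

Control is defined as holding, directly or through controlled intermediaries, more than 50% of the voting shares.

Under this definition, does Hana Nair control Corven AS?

Hana holds 80% of Palisade, so Hana controls Palisade.
Hana holds 89% of Halcyon, so Hana controls Halcyon.
Palisade and Halcyon together hold 93% + 7% = 100% of Marlow, so Hana controls Marlow.
Marlow holds 80% of Corven, so Hana controls Corven.

Yes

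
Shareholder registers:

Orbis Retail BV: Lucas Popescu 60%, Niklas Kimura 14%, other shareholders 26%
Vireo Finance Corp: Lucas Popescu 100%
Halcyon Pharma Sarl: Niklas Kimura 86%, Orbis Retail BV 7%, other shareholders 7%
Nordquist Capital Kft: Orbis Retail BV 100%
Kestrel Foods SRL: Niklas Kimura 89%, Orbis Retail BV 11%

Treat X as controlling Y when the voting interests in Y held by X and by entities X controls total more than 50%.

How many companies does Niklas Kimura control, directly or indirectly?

2

Niklas holds 86% of Halcyon, so Niklas controls Halcyon.
Niklas holds 89% of Kestrel, so Niklas controls Kestrel.
No other company's threshold is met.
Niklas controls 2 companies.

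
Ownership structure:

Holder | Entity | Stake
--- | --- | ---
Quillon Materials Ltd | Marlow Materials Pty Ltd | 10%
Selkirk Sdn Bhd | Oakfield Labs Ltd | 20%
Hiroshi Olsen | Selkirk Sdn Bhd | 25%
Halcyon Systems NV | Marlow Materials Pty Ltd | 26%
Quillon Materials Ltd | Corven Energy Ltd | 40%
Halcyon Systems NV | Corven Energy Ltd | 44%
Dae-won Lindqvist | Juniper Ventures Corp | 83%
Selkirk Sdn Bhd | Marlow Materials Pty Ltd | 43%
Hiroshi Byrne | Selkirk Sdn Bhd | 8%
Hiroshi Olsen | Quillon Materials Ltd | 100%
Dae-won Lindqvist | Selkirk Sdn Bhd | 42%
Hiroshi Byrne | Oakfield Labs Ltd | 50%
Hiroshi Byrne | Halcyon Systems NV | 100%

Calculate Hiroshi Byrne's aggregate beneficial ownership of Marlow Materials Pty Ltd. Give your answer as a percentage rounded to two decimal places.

29.44%

Hiroshi Byrne reaches Marlow along 2 paths.
Via Selkirk: 8% × 43% = 3.44%.
Via Halcyon: 100% × 26% = 26%.
Total: 3.44% + 26% = 29.44%.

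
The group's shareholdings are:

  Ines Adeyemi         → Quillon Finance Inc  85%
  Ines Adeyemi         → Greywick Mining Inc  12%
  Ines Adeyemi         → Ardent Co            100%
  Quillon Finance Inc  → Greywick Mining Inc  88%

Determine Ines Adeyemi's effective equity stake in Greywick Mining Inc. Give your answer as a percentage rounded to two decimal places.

Ines reaches Greywick along 2 paths.
Via Quillon: 85% × 88% = 74.8%.
Direct stake: 12% = 12%.
Total: 74.8% + 12% = 86.8%.
Rounded: 86.80%.

86.80%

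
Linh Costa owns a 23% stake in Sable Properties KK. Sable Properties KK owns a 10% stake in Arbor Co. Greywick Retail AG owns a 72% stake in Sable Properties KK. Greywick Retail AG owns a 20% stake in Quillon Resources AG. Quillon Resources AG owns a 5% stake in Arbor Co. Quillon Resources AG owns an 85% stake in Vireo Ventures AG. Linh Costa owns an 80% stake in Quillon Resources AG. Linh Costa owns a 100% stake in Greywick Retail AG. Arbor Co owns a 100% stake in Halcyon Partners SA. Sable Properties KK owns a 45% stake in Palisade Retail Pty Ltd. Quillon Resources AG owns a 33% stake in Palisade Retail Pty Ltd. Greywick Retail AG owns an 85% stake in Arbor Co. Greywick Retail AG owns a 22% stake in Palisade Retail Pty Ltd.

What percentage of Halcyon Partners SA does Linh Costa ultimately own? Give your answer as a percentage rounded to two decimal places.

99.50%

Linh reaches Halcyon along 5 paths.
Via Greywick → Sable → Arbor: 100% × 72% × 10% × 100% = 7.2%.
Via Sable → Arbor: 23% × 10% × 100% = 2.3%.
Via Quillon → Arbor: 80% × 5% × 100% = 4%.
Via Greywick → Quillon → Arbor: 100% × 20% × 5% × 100% = 1%.
Via Greywick → Arbor: 100% × 85% × 100% = 85%.
Total: 7.2% + 2.3% + 4% + 1% + 85% = 99.5%.
Rounded: 99.50%.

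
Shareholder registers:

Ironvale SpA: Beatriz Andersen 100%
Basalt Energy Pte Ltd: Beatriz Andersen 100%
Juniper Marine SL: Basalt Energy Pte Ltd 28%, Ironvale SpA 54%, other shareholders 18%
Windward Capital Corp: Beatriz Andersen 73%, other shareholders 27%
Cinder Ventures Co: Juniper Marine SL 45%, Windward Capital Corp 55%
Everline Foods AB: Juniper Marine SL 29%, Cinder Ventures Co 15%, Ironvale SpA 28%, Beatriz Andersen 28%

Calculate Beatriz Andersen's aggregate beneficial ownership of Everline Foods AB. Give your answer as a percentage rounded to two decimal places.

91.34%

Beatriz reaches Everline along 7 paths.
Via Basalt → Juniper: 100% × 28% × 29% = 8.12%.
Via Ironvale → Juniper: 100% × 54% × 29% = 15.66%.
Via Basalt → Juniper → Cinder: 100% × 28% × 45% × 15% = 1.89%.
Via Ironvale → Juniper → Cinder: 100% × 54% × 45% × 15% = 3.645%.
Via Windward → Cinder: 73% × 55% × 15% = 6.0225%.
Via Ironvale: 100% × 28% = 28%.
Direct stake: 28% = 28%.
Total: 8.12% + 15.66% + 1.89% + 3.645% + 6.0225% + 28% + 28% = 91.3375%.
Rounded: 91.34%.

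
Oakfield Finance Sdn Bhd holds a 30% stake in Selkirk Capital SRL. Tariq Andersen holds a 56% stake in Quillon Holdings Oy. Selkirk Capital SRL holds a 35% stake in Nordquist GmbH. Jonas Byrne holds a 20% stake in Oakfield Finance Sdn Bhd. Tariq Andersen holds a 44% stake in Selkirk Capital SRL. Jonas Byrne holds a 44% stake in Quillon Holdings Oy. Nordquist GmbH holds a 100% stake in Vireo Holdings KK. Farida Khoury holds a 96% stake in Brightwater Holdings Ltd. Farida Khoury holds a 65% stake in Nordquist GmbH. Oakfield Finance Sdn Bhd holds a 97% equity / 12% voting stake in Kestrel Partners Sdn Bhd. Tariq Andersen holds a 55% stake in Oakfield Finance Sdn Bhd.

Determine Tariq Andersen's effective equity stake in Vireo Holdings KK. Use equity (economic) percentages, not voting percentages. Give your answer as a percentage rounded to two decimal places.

21.18%

Tariq reaches Vireo along 2 paths.
Via Oakfield → Selkirk → Nordquist: 55% × 30% × 35% × 100% = 5.775%.
Via Selkirk → Nordquist: 44% × 35% × 100% = 15.4%.
Total: 5.775% + 15.4% = 21.175%.
Rounded: 21.18%.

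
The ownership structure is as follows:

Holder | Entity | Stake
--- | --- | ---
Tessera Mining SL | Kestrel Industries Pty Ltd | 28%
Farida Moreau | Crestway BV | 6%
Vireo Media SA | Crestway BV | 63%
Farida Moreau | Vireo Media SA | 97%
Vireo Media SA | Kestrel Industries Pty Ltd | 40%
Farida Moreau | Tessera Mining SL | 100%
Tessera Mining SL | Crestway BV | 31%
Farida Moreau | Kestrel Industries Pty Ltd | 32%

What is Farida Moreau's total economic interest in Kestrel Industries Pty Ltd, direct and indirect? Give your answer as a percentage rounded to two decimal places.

98.80%

Farida reaches Kestrel along 3 paths.
Via Tessera: 100% × 28% = 28%.
Via Vireo: 97% × 40% = 38.8%.
Direct stake: 32% = 32%.
Total: 28% + 38.8% + 32% = 98.8%.
Rounded: 98.80%.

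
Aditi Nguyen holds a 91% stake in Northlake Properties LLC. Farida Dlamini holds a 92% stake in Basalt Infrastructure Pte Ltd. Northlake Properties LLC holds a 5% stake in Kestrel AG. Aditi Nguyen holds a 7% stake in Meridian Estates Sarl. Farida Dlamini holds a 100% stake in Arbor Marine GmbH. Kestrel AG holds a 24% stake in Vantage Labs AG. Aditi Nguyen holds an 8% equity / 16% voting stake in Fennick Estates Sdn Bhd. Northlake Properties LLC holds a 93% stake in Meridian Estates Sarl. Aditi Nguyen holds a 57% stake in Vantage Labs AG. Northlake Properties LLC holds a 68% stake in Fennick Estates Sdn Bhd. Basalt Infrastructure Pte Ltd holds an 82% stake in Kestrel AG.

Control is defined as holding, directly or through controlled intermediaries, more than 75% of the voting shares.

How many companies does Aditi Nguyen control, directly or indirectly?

Aditi holds 91% of Northlake, so Aditi controls Northlake.
Northlake and Aditi together hold 68% + 16% = 84% of Fennick, so Aditi controls Fennick.
Northlake and Aditi together hold 93% + 7% = 100% of Meridian, so Aditi controls Meridian.
No other company's threshold is met.
Aditi controls 3 companies.

3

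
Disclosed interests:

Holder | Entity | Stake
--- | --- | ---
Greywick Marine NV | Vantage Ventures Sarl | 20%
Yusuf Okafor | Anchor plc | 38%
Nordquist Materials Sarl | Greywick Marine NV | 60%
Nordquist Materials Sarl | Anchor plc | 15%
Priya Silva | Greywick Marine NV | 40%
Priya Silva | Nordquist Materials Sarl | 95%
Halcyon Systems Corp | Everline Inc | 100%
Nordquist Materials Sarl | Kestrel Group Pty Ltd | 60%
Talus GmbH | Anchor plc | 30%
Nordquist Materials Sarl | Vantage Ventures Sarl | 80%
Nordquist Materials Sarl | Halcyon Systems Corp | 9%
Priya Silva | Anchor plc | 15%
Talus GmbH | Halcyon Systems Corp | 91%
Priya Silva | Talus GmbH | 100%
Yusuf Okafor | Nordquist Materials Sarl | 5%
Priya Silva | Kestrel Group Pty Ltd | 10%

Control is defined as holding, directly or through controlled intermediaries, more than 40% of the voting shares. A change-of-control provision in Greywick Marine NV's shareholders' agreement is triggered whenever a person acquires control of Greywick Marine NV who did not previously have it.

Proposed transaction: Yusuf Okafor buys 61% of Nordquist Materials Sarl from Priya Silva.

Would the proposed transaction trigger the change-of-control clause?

Yes

The purchase adds only to Yusuf's holdings (Priya's stake shrinks), so Yusuf is the only person who could newly come to control Greywick.
Yusuf's largest direct stake is 38% in Anchor, which does not meet the threshold, so Yusuf controls no company.
Neither Yusuf nor any entity Yusuf controls holds any voting interest in Greywick.
So before the transaction, Yusuf does not control Greywick.
After the purchase, Yusuf's direct stake in Nordquist rises to 5% + 61% = 66%, and Priya's stake falls to 34%.
Yusuf holds 66% of Nordquist, so Yusuf controls Nordquist.
Nordquist holds 60% of Greywick, so Yusuf controls Greywick.
Yusuf did not control Greywick before and does after, so the clause is triggered.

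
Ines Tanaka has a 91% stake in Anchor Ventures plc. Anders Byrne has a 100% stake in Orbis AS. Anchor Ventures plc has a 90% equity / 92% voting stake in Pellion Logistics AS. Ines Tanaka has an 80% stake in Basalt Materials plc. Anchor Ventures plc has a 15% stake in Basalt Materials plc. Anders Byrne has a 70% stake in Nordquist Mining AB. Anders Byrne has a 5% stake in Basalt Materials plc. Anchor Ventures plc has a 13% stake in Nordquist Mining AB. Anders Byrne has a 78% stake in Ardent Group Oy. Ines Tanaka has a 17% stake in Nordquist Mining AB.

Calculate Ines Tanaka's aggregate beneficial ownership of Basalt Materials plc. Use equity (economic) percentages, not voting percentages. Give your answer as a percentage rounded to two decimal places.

Ines reaches Basalt along 2 paths.
Via Anchor: 91% × 15% = 13.65%.
Direct stake: 80% = 80%.
Total: 13.65% + 80% = 93.65%.

93.65%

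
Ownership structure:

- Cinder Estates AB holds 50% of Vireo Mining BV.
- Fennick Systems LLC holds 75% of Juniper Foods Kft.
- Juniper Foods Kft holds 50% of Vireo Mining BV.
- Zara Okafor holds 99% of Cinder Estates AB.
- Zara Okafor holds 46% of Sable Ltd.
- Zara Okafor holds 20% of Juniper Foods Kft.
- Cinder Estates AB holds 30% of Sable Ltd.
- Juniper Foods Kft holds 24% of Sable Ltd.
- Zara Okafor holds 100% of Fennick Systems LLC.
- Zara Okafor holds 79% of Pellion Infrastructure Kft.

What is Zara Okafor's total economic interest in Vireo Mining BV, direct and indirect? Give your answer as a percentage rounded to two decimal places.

97.00%

Zara reaches Vireo along 3 paths.
Via Cinder: 99% × 50% = 49.5%.
Via Juniper: 20% × 50% = 10%.
Via Fennick → Juniper: 100% × 75% × 50% = 37.5%.
Total: 49.5% + 10% + 37.5% = 97%.
Rounded: 97.00%.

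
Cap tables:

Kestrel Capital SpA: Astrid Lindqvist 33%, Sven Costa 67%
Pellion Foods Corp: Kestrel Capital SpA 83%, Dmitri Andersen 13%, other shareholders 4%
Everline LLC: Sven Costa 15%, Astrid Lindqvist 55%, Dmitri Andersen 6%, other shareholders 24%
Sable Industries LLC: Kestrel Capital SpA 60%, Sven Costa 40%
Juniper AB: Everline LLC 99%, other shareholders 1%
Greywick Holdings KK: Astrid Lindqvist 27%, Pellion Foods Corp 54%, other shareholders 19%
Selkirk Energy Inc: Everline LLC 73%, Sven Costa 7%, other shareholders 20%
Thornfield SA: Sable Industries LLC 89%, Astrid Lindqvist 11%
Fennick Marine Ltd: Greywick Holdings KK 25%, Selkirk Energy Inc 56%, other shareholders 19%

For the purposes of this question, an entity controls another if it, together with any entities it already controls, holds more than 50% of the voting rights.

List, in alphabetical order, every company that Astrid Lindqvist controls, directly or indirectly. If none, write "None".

Astrid holds 55% of Everline, so Astrid controls Everline.
Everline holds 99% of Juniper, so Astrid controls Juniper.
Everline holds 73% of Selkirk, so Astrid controls Selkirk.
Selkirk holds 56% of Fennick, so Astrid controls Fennick.
No other company's threshold is met.

Everline LLC, Fennick Marine Ltd, Juniper AB, Selkirk Energy Inc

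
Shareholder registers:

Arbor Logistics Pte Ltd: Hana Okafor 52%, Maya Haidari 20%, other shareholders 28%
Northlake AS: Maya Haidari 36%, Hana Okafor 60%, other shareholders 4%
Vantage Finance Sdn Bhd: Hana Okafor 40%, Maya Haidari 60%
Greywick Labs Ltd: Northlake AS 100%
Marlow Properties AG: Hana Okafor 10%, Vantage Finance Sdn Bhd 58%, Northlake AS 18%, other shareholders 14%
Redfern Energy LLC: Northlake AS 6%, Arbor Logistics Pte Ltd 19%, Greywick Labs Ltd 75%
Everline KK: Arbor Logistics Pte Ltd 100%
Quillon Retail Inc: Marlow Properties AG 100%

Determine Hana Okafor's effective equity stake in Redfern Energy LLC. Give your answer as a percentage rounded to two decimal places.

58.48%

Hana reaches Redfern along 3 paths.
Via Northlake: 60% × 6% = 3.6%.
Via Arbor: 52% × 19% = 9.88%.
Via Northlake → Greywick: 60% × 100% × 75% = 45%.
Total: 3.6% + 9.88% + 45% = 58.48%.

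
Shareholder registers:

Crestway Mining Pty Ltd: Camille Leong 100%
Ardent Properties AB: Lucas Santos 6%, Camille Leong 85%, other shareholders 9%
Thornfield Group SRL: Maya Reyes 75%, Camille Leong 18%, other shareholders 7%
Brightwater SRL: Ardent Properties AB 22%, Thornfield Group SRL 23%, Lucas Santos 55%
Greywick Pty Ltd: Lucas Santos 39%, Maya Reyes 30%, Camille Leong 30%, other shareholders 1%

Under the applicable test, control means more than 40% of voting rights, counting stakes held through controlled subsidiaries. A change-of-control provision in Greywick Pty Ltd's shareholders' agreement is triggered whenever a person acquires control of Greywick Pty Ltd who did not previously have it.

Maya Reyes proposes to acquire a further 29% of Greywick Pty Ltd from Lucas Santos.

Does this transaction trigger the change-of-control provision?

Yes

The purchase adds only to Maya's holdings (Lucas's stake shrinks), so Maya is the only person who could newly come to control Greywick.
Maya holds 75% of Thornfield, so Maya controls Thornfield.
In Greywick, Maya's side holds only 30%, not > 40%.
So before the transaction, Maya does not control Greywick.
After the purchase, Maya's direct stake in Greywick rises to 30% + 29% = 59%, and Lucas's stake falls to 10%.
Maya holds 59% of Greywick, so Maya controls Greywick.
Maya did not control Greywick before and does after, so the clause is triggered.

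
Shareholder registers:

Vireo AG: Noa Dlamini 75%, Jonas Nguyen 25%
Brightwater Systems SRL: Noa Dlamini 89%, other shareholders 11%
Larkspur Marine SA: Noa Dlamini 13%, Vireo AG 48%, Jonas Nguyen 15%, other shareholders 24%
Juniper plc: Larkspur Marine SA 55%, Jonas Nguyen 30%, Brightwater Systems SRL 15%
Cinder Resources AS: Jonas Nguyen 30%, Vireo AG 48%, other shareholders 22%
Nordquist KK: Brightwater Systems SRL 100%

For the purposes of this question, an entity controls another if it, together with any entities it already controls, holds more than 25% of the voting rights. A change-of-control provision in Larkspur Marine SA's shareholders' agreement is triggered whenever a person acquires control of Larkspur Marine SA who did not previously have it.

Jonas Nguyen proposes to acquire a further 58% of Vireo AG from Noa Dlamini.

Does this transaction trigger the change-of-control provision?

Yes

The purchase adds only to Jonas's holdings (Noa's stake shrinks), so Jonas is the only person who could newly come to control Larkspur.
Jonas holds 30% of Juniper, so Jonas controls Juniper.
Jonas holds 30% of Cinder, so Jonas controls Cinder.
In Larkspur, Jonas's side holds only 15%, not > 25%.
So before the transaction, Jonas does not control Larkspur.
After the purchase, Jonas's direct stake in Vireo rises to 25% + 58% = 83%, and Noa's stake falls to 17%.
Jonas holds 83% of Vireo, so Jonas controls Vireo.
Vireo and Jonas together hold 48% + 15% = 63% of Larkspur, so Jonas controls Larkspur.
Jonas did not control Larkspur before and does after, so the clause is triggered.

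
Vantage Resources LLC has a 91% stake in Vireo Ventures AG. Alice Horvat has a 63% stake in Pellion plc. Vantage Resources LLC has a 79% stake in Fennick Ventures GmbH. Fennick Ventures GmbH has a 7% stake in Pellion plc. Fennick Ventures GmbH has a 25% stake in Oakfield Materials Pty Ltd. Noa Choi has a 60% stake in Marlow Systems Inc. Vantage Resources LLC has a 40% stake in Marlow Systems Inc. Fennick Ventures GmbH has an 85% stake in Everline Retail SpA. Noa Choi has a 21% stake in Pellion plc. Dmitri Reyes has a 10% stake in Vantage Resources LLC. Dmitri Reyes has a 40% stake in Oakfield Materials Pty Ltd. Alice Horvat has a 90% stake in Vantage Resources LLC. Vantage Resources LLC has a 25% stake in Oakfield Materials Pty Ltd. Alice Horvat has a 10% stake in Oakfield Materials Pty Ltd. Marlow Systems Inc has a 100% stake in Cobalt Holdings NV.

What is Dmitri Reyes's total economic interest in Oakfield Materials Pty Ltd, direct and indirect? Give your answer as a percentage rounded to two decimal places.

44.48%

Dmitri reaches Oakfield along 3 paths.
Via Vantage → Fennick: 10% × 79% × 25% = 1.975%.
Via Vantage: 10% × 25% = 2.5%.
Direct stake: 40% = 40%.
Total: 1.975% + 2.5% + 40% = 44.475%.
Rounded: 44.48%.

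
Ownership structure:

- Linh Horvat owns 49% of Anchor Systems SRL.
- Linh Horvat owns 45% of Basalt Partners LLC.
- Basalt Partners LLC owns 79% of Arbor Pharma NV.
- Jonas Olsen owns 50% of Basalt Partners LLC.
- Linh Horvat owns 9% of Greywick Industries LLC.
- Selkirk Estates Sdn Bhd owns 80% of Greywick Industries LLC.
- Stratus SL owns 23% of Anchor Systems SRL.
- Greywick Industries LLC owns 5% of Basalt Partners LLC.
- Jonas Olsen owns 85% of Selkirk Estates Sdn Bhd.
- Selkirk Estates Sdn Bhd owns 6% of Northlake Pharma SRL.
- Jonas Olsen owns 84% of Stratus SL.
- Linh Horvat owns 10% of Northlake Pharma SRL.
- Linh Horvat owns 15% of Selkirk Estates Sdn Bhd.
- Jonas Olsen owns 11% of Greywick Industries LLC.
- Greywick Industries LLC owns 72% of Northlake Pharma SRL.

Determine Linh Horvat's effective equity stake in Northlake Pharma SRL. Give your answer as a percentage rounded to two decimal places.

Linh reaches Northlake along 4 paths.
Via Greywick: 9% × 72% = 6.48%.
Via Selkirk → Greywick: 15% × 80% × 72% = 8.64%.
Direct stake: 10% = 10%.
Via Selkirk: 15% × 6% = 0.9%.
Total: 6.48% + 8.64% + 10% + 0.9% = 26.02%.

26.02%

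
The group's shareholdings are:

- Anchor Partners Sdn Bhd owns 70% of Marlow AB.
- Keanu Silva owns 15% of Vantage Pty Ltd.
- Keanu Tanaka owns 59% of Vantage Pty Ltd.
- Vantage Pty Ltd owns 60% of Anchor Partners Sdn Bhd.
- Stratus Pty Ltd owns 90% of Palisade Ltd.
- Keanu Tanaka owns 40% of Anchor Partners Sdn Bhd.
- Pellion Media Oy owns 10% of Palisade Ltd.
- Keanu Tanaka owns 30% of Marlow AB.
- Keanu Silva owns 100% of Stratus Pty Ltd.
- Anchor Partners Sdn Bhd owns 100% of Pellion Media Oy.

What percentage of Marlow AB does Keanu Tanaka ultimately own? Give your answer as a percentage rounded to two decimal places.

82.78%

Keanu Tanaka reaches Marlow along 3 paths.
Via Vantage → Anchor: 59% × 60% × 70% = 24.78%.
Via Anchor: 40% × 70% = 28%.
Direct stake: 30% = 30%.
Total: 24.78% + 28% + 30% = 82.78%.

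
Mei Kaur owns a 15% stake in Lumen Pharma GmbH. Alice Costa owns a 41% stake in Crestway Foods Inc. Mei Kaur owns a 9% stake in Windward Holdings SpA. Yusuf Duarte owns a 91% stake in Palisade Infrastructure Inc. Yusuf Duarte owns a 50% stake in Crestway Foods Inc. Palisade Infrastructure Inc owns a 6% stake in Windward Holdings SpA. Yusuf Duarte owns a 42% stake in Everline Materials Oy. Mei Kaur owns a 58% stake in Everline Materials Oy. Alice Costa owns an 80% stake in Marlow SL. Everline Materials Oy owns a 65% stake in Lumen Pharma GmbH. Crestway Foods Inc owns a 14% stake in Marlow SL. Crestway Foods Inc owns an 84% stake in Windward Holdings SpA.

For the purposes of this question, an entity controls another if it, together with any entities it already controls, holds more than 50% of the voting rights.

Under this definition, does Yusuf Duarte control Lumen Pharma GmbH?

Yusuf holds 91% of Palisade, so Yusuf controls Palisade.
Neither Yusuf nor any entity Yusuf controls holds any voting interest in Lumen.
So Yusuf does not control Lumen.

No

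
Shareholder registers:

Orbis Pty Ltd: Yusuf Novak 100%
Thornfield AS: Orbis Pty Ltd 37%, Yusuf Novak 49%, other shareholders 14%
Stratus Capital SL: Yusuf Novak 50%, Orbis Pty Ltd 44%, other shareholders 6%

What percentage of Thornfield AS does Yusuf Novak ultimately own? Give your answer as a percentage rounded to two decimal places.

Yusuf reaches Thornfield along 2 paths.
Via Orbis: 100% × 37% = 37%.
Direct stake: 49% = 49%.
Total: 37% + 49% = 86%.
Rounded: 86.00%.

86.00%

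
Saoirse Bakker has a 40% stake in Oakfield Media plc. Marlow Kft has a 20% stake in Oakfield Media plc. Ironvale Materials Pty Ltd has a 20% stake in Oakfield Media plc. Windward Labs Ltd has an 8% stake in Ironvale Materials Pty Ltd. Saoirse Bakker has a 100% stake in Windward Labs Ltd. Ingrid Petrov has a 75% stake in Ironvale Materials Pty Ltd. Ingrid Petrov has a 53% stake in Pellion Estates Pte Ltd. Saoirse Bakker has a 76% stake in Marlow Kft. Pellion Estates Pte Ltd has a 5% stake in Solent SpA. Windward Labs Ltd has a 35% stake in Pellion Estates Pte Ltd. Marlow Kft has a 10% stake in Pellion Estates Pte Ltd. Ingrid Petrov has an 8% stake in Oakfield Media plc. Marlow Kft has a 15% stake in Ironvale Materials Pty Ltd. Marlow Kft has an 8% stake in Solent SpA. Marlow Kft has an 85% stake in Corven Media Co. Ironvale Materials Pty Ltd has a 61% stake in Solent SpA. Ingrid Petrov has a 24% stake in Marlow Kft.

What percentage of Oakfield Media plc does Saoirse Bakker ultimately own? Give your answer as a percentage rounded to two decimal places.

Saoirse reaches Oakfield along 4 paths.
Via Windward → Ironvale: 100% × 8% × 20% = 1.6%.
Via Marlow → Ironvale: 76% × 15% × 20% = 2.28%.
Direct stake: 40% = 40%.
Via Marlow: 76% × 20% = 15.2%.
Total: 1.6% + 2.28% + 40% + 15.2% = 59.08%.

59.08%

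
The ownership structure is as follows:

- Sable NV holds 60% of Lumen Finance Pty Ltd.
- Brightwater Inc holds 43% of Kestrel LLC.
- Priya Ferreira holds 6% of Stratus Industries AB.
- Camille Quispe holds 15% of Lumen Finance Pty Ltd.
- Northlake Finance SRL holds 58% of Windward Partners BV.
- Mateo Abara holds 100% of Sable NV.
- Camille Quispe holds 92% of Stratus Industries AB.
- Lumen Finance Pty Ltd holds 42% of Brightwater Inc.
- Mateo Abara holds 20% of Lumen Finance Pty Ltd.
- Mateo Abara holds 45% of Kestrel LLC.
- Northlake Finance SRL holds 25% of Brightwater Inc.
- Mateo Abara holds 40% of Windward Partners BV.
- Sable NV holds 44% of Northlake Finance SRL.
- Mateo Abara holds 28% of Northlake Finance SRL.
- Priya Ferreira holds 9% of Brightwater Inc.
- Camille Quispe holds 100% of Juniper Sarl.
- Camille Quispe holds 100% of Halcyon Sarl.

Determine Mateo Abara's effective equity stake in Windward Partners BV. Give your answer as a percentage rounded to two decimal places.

Mateo reaches Windward along 3 paths.
Direct stake: 40% = 40%.
Via Sable → Northlake: 100% × 44% × 58% = 25.52%.
Via Northlake: 28% × 58% = 16.24%.
Total: 40% + 25.52% + 16.24% = 81.76%.

81.76%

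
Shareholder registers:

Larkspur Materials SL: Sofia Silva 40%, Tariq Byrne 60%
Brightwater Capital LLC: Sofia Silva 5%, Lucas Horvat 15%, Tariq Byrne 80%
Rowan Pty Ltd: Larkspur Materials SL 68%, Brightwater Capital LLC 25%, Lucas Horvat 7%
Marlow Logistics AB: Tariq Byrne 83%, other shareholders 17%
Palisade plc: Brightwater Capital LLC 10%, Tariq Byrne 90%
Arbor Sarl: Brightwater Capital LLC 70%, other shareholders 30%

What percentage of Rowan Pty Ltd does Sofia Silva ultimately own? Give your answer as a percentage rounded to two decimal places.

28.45%

Sofia reaches Rowan along 2 paths.
Via Larkspur: 40% × 68% = 27.2%.
Via Brightwater: 5% × 25% = 1.25%.
Total: 27.2% + 1.25% = 28.45%.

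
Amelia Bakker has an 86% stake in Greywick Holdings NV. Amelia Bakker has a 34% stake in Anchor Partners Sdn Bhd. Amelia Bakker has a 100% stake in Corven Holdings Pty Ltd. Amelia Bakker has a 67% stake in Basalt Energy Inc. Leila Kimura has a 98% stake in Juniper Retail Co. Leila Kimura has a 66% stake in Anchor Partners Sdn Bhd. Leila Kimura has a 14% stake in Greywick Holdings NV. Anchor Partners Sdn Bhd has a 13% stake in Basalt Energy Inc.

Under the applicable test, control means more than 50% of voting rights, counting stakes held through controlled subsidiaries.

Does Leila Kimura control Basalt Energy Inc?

Leila holds 66% of Anchor, so Leila controls Anchor.
Leila holds 98% of Juniper, so Leila controls Juniper.
In Basalt, Leila's side holds only 13%, not > 50%.
So Leila does not control Basalt.

No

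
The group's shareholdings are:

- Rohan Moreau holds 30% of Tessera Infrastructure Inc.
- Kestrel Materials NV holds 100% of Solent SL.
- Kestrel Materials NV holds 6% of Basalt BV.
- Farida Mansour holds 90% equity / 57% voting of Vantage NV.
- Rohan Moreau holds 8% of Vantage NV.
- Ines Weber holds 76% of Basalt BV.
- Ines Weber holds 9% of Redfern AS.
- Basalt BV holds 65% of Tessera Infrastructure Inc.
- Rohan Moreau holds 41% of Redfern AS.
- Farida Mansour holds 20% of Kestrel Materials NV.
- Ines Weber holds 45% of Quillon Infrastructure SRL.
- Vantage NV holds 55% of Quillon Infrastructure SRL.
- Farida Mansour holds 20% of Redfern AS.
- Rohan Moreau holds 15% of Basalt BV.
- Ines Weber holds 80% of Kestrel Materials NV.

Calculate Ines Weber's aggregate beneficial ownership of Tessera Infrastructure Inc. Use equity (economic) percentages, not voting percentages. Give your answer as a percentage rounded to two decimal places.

Ines reaches Tessera along 2 paths.
Via Basalt: 76% × 65% = 49.4%.
Via Kestrel → Basalt: 80% × 6% × 65% = 3.12%.
Total: 49.4% + 3.12% = 52.52%.

52.52%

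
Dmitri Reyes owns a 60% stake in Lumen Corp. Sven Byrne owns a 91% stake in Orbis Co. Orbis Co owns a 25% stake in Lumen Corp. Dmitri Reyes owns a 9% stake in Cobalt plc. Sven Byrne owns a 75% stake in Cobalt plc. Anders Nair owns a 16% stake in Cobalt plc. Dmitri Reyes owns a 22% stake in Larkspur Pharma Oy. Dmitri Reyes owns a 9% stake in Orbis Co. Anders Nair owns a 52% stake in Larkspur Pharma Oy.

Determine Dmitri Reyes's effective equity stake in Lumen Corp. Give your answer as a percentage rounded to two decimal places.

62.25%

Dmitri reaches Lumen along 2 paths.
Direct stake: 60% = 60%.
Via Orbis: 9% × 25% = 2.25%.
Total: 60% + 2.25% = 62.25%.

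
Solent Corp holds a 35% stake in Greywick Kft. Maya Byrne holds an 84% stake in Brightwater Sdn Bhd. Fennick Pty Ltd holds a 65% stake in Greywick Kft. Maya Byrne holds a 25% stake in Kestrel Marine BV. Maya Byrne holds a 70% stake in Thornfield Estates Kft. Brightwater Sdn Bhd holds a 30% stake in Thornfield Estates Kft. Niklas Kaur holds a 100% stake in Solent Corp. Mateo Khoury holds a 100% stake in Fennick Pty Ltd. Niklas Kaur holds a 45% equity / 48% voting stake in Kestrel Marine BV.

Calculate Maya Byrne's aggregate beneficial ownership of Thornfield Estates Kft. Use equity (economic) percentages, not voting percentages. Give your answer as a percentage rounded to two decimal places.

95.20%

Maya reaches Thornfield along 2 paths.
Direct stake: 70% = 70%.
Via Brightwater: 84% × 30% = 25.2%.
Total: 70% + 25.2% = 95.2%.
Rounded: 95.20%.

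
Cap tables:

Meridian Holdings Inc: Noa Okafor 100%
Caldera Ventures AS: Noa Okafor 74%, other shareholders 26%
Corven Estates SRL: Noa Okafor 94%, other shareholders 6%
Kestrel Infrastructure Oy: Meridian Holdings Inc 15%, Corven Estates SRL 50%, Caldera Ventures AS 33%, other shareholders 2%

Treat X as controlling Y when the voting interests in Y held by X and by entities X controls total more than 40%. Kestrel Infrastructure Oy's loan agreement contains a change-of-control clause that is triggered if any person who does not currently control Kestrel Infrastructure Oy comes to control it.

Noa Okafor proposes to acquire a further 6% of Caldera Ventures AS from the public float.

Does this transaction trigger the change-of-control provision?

No

The purchase changes only Noa's holdings, so Noa is the only person who could newly come to control Kestrel.
Noa holds 94% of Corven, so Noa controls Corven.
Noa holds 100% of Meridian, so Noa controls Meridian.
Noa holds 74% of Caldera, so Noa controls Caldera.
Meridian and Corven and Caldera together hold 15% + 50% + 33% = 98% of Kestrel, so Noa controls Kestrel.
So Noa already controls Kestrel before the transaction.
After the purchase, Noa's direct stake in Caldera rises to 74% + 6% = 80%.
Noa controlled Kestrel already, so this is not a new person acquiring control; every other person's position is unchanged or reduced.
No new person acquires control, so the clause is not triggered.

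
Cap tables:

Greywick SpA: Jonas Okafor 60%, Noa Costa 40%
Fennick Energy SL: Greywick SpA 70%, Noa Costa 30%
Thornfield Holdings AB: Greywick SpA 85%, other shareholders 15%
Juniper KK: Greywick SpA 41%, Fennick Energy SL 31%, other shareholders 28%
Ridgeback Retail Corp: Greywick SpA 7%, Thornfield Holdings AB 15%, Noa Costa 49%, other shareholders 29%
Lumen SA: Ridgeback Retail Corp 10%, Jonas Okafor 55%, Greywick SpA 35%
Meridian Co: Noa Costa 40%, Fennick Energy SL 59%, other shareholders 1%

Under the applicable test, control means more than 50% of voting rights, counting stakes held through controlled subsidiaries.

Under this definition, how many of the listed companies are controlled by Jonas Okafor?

Jonas holds 60% of Greywick, so Jonas controls Greywick.
Greywick holds 70% of Fennick, so Jonas controls Fennick.
Greywick holds 85% of Thornfield, so Jonas controls Thornfield.
Greywick and Fennick together hold 41% + 31% = 72% of Juniper, so Jonas controls Juniper.
Jonas and Greywick together hold 55% + 35% = 90% of Lumen, so Jonas controls Lumen.
Fennick holds 59% of Meridian, so Jonas controls Meridian.
No other company's threshold is met.
Jonas controls 6 companies.

6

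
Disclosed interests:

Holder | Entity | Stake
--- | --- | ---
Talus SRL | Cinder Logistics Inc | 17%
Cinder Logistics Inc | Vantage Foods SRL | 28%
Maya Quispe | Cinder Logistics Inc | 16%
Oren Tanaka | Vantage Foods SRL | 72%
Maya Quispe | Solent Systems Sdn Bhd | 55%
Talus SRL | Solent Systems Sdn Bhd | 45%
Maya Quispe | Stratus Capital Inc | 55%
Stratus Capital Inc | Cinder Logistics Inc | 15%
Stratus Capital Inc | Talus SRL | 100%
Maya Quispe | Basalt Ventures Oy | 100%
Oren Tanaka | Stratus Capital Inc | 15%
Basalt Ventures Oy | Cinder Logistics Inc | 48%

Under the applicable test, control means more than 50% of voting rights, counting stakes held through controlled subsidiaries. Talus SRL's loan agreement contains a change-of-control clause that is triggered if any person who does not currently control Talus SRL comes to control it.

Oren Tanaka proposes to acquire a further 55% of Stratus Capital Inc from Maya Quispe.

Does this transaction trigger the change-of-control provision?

Yes

The purchase adds only to Oren's holdings (Maya's stake shrinks), so Oren is the only person who could newly come to control Talus.
Oren holds 72% of Vantage, so Oren controls Vantage.
Neither Oren nor any entity Oren controls holds any voting interest in Talus.
So before the transaction, Oren does not control Talus.
After the purchase, Oren's direct stake in Stratus rises to 15% + 55% = 70%, and Maya's stake falls to 0%.
Oren holds 70% of Stratus, so Oren controls Stratus.
Stratus holds 100% of Talus, so Oren controls Talus.
Oren did not control Talus before and does after, so the clause is triggered.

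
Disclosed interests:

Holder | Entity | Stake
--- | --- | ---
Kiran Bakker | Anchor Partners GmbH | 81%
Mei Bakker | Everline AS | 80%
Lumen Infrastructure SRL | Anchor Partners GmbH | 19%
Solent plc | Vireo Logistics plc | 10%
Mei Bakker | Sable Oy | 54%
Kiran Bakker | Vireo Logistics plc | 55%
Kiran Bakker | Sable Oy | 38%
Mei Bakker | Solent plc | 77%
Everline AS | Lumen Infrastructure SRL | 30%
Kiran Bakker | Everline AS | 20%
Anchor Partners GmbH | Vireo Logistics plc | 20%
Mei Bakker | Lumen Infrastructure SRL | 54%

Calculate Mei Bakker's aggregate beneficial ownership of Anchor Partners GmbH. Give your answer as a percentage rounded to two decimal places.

Mei reaches Anchor along 2 paths.
Via Everline → Lumen: 80% × 30% × 19% = 4.56%.
Via Lumen: 54% × 19% = 10.26%.
Total: 4.56% + 10.26% = 14.82%.

14.82%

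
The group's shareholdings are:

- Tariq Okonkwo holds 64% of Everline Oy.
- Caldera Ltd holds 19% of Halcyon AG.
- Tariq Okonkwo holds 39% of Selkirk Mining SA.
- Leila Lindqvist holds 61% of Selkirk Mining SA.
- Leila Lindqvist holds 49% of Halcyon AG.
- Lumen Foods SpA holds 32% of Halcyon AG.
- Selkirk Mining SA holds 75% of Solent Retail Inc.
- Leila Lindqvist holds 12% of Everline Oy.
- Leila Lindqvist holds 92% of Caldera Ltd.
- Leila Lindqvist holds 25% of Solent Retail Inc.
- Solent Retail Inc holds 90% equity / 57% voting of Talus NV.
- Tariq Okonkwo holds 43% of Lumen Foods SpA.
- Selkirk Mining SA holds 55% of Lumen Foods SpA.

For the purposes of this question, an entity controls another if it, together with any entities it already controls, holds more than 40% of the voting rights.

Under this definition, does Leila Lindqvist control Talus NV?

Yes

Leila holds 61% of Selkirk, so Leila controls Selkirk.
Selkirk and Leila together hold 75% + 25% = 100% of Solent, so Leila controls Solent.
Solent holds 57% of Talus, so Leila controls Talus.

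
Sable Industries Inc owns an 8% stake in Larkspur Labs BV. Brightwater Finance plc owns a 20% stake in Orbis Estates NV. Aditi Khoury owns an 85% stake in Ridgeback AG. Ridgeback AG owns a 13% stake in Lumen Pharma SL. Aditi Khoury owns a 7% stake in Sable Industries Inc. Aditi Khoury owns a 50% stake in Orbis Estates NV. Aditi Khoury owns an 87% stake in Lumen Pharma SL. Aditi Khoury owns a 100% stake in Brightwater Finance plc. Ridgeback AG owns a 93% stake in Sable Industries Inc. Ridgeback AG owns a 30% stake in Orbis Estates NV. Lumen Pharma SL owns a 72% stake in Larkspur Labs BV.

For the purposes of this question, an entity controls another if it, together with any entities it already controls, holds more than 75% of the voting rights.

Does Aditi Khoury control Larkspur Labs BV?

Aditi holds 85% of Ridgeback, so Aditi controls Ridgeback.
Ridgeback and Aditi together hold 93% + 7% = 100% of Sable, so Aditi controls Sable.
Aditi and Ridgeback together hold 87% + 13% = 100% of Lumen, so Aditi controls Lumen.
Lumen and Sable together hold 72% + 8% = 80% of Larkspur, so Aditi controls Larkspur.

Yes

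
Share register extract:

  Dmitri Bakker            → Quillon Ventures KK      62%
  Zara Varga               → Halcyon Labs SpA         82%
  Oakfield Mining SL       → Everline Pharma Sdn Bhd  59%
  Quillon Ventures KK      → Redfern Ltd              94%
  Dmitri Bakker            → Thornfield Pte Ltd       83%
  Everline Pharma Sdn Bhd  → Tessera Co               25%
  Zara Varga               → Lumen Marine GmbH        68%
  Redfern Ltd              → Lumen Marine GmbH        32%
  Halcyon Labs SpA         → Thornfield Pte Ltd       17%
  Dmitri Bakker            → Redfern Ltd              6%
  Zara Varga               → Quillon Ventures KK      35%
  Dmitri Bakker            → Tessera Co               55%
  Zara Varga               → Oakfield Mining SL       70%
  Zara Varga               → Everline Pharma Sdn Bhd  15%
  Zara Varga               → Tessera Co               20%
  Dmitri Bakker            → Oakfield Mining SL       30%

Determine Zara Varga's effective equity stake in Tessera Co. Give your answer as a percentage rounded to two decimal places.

Zara reaches Tessera along 3 paths.
Via Everline: 15% × 25% = 3.75%.
Via Oakfield → Everline: 70% × 59% × 25% = 10.325%.
Direct stake: 20% = 20%.
Total: 3.75% + 10.325% + 20% = 34.075%.
Rounded: 34.08%.

34.08%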